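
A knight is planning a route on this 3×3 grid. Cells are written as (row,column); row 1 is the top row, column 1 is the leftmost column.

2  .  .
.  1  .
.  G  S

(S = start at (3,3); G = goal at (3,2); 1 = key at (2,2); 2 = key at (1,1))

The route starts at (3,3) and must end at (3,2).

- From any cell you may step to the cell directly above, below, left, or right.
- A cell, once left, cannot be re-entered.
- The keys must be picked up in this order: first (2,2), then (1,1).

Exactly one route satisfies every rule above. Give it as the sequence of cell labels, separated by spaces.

The waypoints must appear in the order (2,2), (1,1), with no cell reused.
Route from (3,3): up to (2,3), left to (2,2), up to (1,2), left to (1,1), 2× down (reaching (3,1)), right to (3,2) — 7 moves in all.
Check: order respected (1 at step 2, 2 at step 4).

(3,3) (2,3) (2,2) (1,2) (1,1) (2,1) (3,1) (3,2)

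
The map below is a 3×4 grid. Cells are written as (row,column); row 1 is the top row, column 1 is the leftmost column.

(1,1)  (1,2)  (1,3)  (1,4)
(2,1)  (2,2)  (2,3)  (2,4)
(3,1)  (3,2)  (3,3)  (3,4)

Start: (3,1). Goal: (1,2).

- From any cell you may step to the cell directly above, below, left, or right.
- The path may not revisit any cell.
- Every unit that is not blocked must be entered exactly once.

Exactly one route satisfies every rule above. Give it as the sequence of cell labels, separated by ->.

Need to visit all 12 open cells exactly once, starting at (3,1) and ending at (1,2).
Route from (3,1): right 3 to (3,4), up 2 to (1,4), left 1 to (1,3), down 1 to (2,3), left 2 to (2,1), up 1 to (1,1), right 1 to (1,2) — 11 moves in all.
Check: all 12 open cells covered.

(3,1) -> (3,2) -> (3,3) -> (3,4) -> (2,4) -> (1,4) -> (1,3) -> (2,3) -> (2,2) -> (2,1) -> (1,1) -> (1,2)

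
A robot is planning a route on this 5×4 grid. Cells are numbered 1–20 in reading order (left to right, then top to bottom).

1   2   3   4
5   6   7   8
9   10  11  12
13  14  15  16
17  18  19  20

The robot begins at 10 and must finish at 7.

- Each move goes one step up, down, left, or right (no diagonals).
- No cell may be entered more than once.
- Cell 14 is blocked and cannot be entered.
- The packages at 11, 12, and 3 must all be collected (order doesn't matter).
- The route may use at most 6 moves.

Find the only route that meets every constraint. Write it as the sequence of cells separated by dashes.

Any route must reach 11, 12, and 3 and still end at 7 within 6 moves, so the order of the required stops is forced.
Route from 10: 2× right (reaching 12), 2× up (reaching 4), left to 3, down to 7 — 6 moves in all.
Check: all required cells visited; 6 ≤ 6 moves.

10 - 11 - 12 - 8 - 4 - 3 - 7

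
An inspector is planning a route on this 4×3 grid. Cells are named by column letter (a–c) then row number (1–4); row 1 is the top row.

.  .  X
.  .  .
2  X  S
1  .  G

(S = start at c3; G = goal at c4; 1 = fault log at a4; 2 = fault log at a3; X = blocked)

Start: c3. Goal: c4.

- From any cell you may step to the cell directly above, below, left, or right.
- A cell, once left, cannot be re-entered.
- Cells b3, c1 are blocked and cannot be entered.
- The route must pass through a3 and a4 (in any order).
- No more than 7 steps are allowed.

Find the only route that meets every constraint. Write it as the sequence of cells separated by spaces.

c3 c2 b2 a2 a3 a4 b4 c4

Any route must reach a3 and a4 and still end at c4 within 7 moves, so the order of the required stops is forced.
Route from c3: up to c2, 2× left (reaching a2), 2× down (reaching a4), 2× right (reaching c4) — 7 moves in all.
Check: all required cells visited; 7 ≤ 7 moves.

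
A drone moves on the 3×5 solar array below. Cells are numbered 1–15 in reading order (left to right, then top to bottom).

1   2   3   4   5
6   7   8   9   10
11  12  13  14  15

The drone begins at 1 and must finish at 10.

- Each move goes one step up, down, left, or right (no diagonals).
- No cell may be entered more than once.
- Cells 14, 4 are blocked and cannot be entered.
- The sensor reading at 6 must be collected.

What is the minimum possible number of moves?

5

Any route passes through 6 somewhere between 1 and 10. Summing Manhattan distances along the two legs (1 → 6 → 10) gives a lower bound of 1 + 4 = 5 moves.
A route of 5 moves achieves this: 1 → 6 → 7 → 8 → 9 → 10.
Since 5 matches the lower bound, it is optimal.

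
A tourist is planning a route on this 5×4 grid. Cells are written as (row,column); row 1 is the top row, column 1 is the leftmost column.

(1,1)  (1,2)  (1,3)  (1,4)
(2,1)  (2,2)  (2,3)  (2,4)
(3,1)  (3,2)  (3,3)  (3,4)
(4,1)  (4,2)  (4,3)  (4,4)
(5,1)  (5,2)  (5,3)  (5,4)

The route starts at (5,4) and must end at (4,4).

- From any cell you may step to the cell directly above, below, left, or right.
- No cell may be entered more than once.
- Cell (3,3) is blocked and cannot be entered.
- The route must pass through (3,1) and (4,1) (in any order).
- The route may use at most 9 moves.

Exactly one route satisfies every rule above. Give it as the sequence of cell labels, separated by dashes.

Any route must reach (3,1) and (4,1) and still end at (4,4) within 9 moves, so the order of the required stops is forced.
Route from (5,4): 3× left (reaching (5,1)), 2× up (reaching (3,1)), right to (3,2), down to (4,2), 2× right (reaching (4,4)) — 9 moves in all.
Check: all required cells visited; 9 ≤ 9 moves.

(5,4) - (5,3) - (5,2) - (5,1) - (4,1) - (3,1) - (3,2) - (4,2) - (4,3) - (4,4)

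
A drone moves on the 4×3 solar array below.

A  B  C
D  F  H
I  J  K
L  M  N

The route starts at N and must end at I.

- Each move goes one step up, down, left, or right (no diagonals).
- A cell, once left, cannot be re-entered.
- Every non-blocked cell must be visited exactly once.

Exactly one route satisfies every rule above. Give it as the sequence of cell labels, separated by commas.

N, K, H, C, B, A, D, F, J, M, L, I

Need to visit all 12 open cells exactly once, starting at N and ending at I.
Cell L has only two open neighbours (I and M), so the path must pass straight through it: one of those is the cell it's entered from and the other is where it exits.
Route from N: up 3 to C, left 2 to A, down 1 to D, right 1 to F, down 2 to M, left 1 to L, up 1 to I — 11 moves in all.
Check: all 12 open cells covered.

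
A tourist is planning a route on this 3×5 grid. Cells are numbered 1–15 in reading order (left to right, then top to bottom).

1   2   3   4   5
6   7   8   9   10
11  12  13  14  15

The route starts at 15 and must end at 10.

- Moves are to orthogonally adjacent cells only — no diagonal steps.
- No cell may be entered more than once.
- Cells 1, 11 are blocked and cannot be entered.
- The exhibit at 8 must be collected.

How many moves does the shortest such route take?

Any route passes through 8 somewhere between 15 and 10. Summing Manhattan distances along the two legs (15 → 8 → 10) gives a lower bound of 3 + 2 = 5 moves.
A route of 5 moves achieves this: 15 → 14 → 13 → 8 → 9 → 10.
Since 5 matches the lower bound, it is optimal.

5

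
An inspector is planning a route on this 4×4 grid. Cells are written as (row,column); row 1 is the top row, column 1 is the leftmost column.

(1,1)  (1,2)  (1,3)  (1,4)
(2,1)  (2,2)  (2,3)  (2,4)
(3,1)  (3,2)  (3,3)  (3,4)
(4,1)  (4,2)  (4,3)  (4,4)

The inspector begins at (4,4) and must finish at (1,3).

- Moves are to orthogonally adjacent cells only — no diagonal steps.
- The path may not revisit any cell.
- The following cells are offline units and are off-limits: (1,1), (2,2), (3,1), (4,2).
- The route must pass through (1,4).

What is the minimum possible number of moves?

4

Any route passes through (1,4) somewhere between (4,4) and (1,3). Summing Manhattan distances along the two legs ((4,4) → (1,4) → (1,3)) gives a lower bound of 3 + 1 = 4 moves.
A route of 4 moves achieves this: (4,4) → (3,4) → (2,4) → (1,4) → (1,3).
Since 4 matches the lower bound, it is optimal.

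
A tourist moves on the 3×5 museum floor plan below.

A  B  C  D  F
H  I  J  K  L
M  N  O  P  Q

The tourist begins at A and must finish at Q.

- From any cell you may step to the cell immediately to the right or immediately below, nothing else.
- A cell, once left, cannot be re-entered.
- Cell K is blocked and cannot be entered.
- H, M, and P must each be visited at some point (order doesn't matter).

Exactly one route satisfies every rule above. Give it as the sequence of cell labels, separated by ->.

A -> H -> M -> N -> O -> P -> Q

Moves only go right or down, so the column and row indices never decrease.
Route from A: down 2 to M, right 4 to Q — 6 moves in all.
Check: all required cells visited.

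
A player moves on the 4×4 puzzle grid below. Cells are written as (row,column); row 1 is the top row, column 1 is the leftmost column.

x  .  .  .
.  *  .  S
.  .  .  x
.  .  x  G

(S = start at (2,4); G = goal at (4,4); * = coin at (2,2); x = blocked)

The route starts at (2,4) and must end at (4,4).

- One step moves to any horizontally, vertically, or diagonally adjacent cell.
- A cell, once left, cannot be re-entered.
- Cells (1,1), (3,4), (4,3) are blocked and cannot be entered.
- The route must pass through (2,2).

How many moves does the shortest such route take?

Any route passes through (2,2) somewhere between (2,4) and (4,4). Summing Chebyshev distances along the two legs ((2,4) → (2,2) → (4,4)) gives a lower bound of 2 + 2 = 4 moves.
A route of 4 moves achieves this: (2,4) → (1,3) → (2,2) → (3,3) → (4,4).
Since 4 matches the lower bound, it is optimal.

4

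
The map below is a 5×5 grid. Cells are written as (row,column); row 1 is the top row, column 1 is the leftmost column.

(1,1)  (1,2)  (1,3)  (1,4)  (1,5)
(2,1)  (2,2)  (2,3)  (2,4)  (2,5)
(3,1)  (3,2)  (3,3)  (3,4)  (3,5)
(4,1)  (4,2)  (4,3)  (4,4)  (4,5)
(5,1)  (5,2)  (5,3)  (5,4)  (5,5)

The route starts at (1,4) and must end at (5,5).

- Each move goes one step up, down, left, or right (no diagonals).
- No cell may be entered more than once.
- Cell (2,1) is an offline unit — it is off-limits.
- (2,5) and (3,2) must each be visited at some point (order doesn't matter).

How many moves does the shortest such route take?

11

Any route passes through (2,5) and (3,2) in some order between (1,4) and (5,5). Summing Manhattan distances along each leg and taking the cheapest ordering ((1,4) → (3,2) → (2,5) → (5,5)) gives a lower bound of 4 + 4 + 3 = 11 moves.
A route of 11 moves achieves this: (1,4) → (2,4) → (2,5) → (3,5) → (3,4) → (3,3) → (3,2) → (4,2) → (5,2) → (5,3) → (5,4) → (5,5).
Since 11 matches the lower bound, it is optimal.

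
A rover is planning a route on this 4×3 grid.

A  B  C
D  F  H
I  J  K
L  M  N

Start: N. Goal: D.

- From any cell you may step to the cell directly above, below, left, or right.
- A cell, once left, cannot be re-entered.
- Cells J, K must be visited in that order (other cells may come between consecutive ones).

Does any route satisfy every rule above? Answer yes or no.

yes

One route that works: N → M → J → K → H → F → D.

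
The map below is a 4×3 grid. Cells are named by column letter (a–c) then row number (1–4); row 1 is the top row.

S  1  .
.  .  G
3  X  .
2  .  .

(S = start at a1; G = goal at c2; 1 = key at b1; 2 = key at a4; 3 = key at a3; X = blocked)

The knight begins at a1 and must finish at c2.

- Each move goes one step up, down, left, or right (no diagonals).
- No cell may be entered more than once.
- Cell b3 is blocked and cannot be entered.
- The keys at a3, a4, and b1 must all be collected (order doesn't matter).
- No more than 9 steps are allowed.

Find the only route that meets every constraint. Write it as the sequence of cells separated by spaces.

a1 b1 b2 a2 a3 a4 b4 c4 c3 c2

The 9-move cap with required stops at a3, a4, b1 leaves no slack for detours.
Route from a1: right to b1, down to b2, left to a2, 2× down (reaching a4), 2× right (reaching c4), 2× up (reaching c2) — 9 moves in all.
Check: all required cells visited; 9 ≤ 9 moves.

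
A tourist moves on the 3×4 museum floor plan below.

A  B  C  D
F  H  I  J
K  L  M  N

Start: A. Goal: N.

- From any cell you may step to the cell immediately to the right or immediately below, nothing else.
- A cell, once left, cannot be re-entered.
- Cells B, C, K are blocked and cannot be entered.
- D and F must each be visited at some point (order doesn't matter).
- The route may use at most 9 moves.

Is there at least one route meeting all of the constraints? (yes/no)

no

F is below but to the left of D: going D → F would need a leftward move and F → D an upward move, so no right/down-only route can visit both required cells.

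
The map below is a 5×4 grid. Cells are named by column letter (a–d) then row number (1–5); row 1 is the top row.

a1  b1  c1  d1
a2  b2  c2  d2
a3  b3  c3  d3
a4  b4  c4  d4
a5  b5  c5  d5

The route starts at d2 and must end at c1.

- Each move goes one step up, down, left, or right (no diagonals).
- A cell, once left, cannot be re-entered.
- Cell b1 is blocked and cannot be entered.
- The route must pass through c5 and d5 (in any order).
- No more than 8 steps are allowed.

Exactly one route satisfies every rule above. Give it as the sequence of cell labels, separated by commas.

d2, d3, d4, d5, c5, c4, c3, c2, c1

The 8-move cap with required stops at c5, d5 leaves no slack for detours.
Route from d2: down 3 to d5, left 1 to c5, up 4 to c1 — 8 moves in all.
Check: all required cells visited; 8 ≤ 8 moves.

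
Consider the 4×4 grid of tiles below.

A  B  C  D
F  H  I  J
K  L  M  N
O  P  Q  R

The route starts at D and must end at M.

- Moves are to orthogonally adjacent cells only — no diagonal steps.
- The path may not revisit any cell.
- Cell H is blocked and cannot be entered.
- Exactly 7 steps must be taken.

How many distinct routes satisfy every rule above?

Need simple routes of exactly 7 moves from D to M (Manhattan distance 3, so 2 moves are spent on a detour and 2 undoing it).
Enumerating: D J N R Q P L M | D C I J N R Q M | D C B A F K L M.
That gives 3 routes.

3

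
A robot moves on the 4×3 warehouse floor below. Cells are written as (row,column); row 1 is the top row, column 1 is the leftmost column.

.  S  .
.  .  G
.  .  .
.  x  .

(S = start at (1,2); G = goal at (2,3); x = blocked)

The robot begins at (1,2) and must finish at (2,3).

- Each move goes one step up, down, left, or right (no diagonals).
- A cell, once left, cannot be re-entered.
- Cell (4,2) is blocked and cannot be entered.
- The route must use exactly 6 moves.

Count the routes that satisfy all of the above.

Need simple routes of exactly 6 moves from (1,2) to (2,3) (Manhattan distance 2, so 2 moves are spent on a detour and 2 undoing it).
Enumerating: (1,2) (2,2) (2,1) (3,1) (3,2) (3,3) (2,3) | (1,2) (1,1) (2,1) (3,1) (3,2) (2,2) (2,3) | (1,2) (1,1) (2,1) (3,1) (3,2) (3,3) (2,3) | (1,2) (1,1) (2,1) (2,2) (3,2) (3,3) (2,3).
That gives 4 routes.

4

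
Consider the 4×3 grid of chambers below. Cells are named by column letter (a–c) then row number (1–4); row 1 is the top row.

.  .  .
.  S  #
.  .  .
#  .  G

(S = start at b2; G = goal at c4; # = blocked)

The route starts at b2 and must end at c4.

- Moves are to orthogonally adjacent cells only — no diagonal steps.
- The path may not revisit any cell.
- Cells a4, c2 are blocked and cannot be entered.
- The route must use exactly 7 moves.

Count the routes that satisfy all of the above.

Need simple routes of exactly 7 moves from b2 to c4 (Manhattan distance 3, so 2 moves are spent on a detour and 2 undoing it).
Enumerating: b2 b1 a1 a2 a3 b3 b4 c4 | b2 b1 a1 a2 a3 b3 c3 c4.
That gives 2 routes.

2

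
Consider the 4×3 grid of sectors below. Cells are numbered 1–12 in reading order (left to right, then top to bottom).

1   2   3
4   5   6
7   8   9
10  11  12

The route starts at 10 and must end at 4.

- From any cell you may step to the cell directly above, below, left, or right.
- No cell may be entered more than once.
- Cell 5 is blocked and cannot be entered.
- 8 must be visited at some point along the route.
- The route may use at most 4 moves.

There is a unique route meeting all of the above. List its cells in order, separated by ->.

The budget equals the shortest possible length, so every move has to be on a shortest route through the required cells.
Route from 10: right 1 to 11, up 1 to 8, left 1 to 7, up 1 to 4 — 4 moves in all.
Check: all required cells visited; 4 ≤ 4 moves.

10 -> 11 -> 8 -> 7 -> 4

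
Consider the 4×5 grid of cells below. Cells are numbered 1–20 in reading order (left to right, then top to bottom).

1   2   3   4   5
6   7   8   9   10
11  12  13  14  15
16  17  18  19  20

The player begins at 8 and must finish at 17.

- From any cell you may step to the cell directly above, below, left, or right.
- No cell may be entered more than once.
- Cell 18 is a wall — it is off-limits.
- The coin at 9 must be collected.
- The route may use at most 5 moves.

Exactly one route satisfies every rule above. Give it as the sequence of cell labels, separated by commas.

8, 9, 14, 13, 12, 17

Any route must reach 9 and still end at 17 within 5 moves, so the order of the required stops is forced.
Route from 8: right to 9, down to 14, 2× left (reaching 12), down to 17 — 5 moves in all.
Check: all required cells visited; 5 ≤ 5 moves.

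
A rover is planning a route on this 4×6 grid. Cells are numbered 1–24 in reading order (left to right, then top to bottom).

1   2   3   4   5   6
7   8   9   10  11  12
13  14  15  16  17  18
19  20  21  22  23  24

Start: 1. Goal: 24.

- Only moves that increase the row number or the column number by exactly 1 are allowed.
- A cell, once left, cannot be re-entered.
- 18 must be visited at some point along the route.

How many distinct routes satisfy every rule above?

A right/down-only route from 1 to 24 makes exactly 3 down-moves and 5 right-moves in some order.
With no other constraints that would be C(8,3) = 56 routes.
Split at 18 and multiply the segment counts: 1→18: 21; 18→24: 1; product = 21.
That gives 21 routes.

21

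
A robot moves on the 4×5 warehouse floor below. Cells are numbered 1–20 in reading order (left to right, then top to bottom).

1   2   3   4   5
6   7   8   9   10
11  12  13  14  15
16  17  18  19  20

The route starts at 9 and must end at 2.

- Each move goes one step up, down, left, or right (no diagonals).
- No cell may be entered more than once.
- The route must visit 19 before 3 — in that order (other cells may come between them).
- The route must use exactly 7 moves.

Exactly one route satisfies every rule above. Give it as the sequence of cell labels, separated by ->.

9 -> 14 -> 19 -> 18 -> 13 -> 8 -> 3 -> 2

The waypoints must appear in the order 19, 3, with no cell reused.
Route from 9: down 2 to 19, left 1 to 18, up 3 to 3, left 1 to 2 — 7 moves in all.
Check: order respected (19 at step 2, 3 at step 6); 7 moves as required.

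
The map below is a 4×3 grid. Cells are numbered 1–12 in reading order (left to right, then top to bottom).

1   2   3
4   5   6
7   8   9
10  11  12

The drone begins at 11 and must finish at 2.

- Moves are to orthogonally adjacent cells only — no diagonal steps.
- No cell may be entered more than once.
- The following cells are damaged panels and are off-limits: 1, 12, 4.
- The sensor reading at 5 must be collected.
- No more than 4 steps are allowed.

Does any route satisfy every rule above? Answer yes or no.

yes

One route that works: 11 → 8 → 5 → 2.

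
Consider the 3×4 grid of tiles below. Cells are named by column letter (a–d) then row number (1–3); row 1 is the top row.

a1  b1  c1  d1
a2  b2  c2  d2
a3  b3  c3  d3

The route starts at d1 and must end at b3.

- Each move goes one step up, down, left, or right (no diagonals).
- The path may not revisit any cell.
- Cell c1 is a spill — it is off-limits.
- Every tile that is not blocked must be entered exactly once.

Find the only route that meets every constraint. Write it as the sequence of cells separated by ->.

Need to visit all 11 open cells exactly once, starting at d1 and ending at b3.
Cell b1 has only two open neighbours (b2 and a1), so the path must pass straight through it: one of those is the cell it's entered from and the other is where it exits.
Route from d1: down 2 to d3, left 1 to c3, up 1 to c2, left 1 to b2, up 1 to b1, left 1 to a1, down 2 to a3, right 1 to b3 — 10 moves in all.
Check: all 11 open cells covered.

d1 -> d2 -> d3 -> c3 -> c2 -> b2 -> b1 -> a1 -> a2 -> a3 -> b3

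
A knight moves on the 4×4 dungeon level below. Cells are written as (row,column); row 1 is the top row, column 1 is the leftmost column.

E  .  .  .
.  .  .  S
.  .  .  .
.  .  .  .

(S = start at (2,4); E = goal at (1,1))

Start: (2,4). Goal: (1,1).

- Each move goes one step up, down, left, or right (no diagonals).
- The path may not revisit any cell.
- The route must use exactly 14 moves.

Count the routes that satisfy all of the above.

Need simple routes of exactly 14 moves from (2,4) to (1,1) (Manhattan distance 4, so 5 moves are spent on a detour and 5 undoing it).
Branch systematically from the start, pruning whenever the remaining move budget drops below the Manhattan distance to (1,1) or differs from it in parity. Grouping the completions by first move — via (1,4): 8; via (3,4): 4; via (2,3): 1 — and summing: 8 + 4 + 1 = 13.
That gives 13 routes.

13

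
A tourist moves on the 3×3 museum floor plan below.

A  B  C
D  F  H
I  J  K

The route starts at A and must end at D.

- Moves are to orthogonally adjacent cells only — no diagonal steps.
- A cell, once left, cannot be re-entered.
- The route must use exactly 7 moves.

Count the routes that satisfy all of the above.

Need simple routes of exactly 7 moves from A to D (Manhattan distance 1, so 3 moves are spent on a detour and 3 undoing it).
Enumerating: A B F H K J I D | A B C H K J F D | A B C H K J I D | A B C H F J I D.
That gives 4 routes.

4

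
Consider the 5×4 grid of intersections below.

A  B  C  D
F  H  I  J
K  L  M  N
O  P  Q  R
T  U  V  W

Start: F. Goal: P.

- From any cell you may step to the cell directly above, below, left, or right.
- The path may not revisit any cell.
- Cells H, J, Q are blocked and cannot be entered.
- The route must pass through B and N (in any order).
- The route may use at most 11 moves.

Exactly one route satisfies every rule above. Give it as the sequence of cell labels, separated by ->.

Any route must reach B and N and still end at P within 11 moves, so the order of the required stops is forced.
Route from F: up to A, 2× right (reaching C), 2× down (reaching M), right to N, 2× down (reaching W), 2× left (reaching U), up to P — 11 moves in all.
Check: all required cells visited; 11 ≤ 11 moves.

F -> A -> B -> C -> I -> M -> N -> R -> W -> V -> U -> P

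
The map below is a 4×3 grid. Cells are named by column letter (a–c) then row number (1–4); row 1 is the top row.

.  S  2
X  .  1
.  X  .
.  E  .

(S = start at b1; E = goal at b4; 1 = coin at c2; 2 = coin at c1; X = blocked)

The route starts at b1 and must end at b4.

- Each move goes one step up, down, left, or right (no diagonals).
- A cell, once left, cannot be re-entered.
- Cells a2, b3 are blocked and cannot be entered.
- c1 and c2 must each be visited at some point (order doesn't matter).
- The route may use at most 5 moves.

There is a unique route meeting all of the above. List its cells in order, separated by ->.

b1 -> c1 -> c2 -> c3 -> c4 -> b4

The budget equals the shortest possible length, so every move has to be on a shortest route through the required cells.
Route from b1: right to c1, 3× down (reaching c4), left to b4 — 5 moves in all.
Check: all required cells visited; 5 ≤ 5 moves.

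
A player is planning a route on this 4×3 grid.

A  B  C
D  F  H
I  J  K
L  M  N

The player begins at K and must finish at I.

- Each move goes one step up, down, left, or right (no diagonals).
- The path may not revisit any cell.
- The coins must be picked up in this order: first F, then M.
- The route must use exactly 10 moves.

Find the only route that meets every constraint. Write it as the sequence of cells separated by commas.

The waypoints must appear in the order F, M, with no cell reused.
Route from K: up 2 to C, left 2 to A, down 1 to D, right 1 to F, down 2 to M, left 1 to L, up 1 to I — 10 moves in all.
Check: order respected (F at step 6, M at step 8); 10 moves as required.

K, H, C, B, A, D, F, J, M, L, I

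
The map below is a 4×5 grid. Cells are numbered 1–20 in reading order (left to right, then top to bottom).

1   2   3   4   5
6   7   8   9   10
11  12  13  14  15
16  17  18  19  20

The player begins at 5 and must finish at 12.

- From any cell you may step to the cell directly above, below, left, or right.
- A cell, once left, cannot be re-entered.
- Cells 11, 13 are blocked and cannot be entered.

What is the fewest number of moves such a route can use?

5

The Manhattan distance from 5 to 12 is |1−3| + |5−2| = 5, so at least 5 moves are needed.
A route of 5 moves achieves this: 5 → 10 → 9 → 8 → 7 → 12.
Since 5 matches the lower bound, it is optimal.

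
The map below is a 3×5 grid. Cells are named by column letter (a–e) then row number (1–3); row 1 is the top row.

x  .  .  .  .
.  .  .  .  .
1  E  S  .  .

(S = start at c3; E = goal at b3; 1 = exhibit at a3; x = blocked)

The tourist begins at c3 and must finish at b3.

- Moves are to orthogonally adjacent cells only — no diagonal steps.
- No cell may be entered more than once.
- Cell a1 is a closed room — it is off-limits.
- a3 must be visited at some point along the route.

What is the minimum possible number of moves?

5

Any route passes through a3 somewhere between c3 and b3. Summing Manhattan distances along the two legs (c3 → a3 → b3) gives a lower bound of 2 + 1 = 3 moves.
The shortest route satisfying every rule uses 5 moves: c3 → c2 → b2 → a2 → a3 → b3.
The bound of 3 isn't tight here; checking systematically, no route of length 3 through 4 satisfies every constraint, so 5 is the minimum.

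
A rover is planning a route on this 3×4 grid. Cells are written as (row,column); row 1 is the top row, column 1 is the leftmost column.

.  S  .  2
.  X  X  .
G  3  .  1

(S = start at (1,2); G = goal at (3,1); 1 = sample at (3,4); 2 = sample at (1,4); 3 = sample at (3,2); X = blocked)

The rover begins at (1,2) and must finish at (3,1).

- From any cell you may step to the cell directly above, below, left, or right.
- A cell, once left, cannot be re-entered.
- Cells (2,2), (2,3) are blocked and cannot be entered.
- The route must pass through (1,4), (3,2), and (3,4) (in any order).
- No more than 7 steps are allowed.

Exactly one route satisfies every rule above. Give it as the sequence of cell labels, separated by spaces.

Any route must reach (1,4), (3,2), and (3,4) and still end at (3,1) within 7 moves, so the order of the required stops is forced.
Route from (1,2): right 2 to (1,4), down 2 to (3,4), left 3 to (3,1) — 7 moves in all.
Check: all required cells visited; 7 ≤ 7 moves.

(1,2) (1,3) (1,4) (2,4) (3,4) (3,3) (3,2) (3,1)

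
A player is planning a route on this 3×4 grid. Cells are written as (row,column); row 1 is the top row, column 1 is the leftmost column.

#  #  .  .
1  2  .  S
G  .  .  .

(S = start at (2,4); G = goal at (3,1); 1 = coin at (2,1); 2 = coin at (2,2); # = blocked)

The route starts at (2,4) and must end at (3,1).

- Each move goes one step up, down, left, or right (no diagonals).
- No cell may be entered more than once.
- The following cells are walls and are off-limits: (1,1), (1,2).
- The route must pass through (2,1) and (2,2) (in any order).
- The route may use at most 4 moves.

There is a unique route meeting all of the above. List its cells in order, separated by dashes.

Any route must reach (2,1) and (2,2) and still end at (3,1) within 4 moves, so the order of the required stops is forced.
Route from (2,4): 3× left (reaching (2,1)), down to (3,1) — 4 moves in all.
Check: all required cells visited; 4 ≤ 4 moves.

(2,4) - (2,3) - (2,2) - (2,1) - (3,1)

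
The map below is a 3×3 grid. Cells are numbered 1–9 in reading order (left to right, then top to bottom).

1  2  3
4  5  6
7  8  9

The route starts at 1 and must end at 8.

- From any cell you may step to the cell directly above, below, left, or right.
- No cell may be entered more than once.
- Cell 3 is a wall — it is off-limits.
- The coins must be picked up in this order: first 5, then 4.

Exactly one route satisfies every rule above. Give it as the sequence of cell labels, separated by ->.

1 -> 2 -> 5 -> 4 -> 7 -> 8

The waypoints must appear in the order 5, 4, with no cell reused.
Route from 1: right 1 to 2, down 1 to 5, left 1 to 4, down 1 to 7, right 1 to 8 — 5 moves in all.
Check: order respected (5 at step 2, 4 at step 3).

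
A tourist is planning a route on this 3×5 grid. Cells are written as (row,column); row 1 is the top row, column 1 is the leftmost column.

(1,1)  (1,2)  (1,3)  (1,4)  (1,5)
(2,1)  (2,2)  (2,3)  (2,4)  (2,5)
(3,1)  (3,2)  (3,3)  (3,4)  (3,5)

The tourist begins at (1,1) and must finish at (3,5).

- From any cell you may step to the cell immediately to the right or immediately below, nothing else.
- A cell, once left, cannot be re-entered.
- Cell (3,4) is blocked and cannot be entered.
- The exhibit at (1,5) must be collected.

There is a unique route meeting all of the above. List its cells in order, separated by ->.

(1,1) -> (1,2) -> (1,3) -> (1,4) -> (1,5) -> (2,5) -> (3,5)

Moves only go right or down, so the column and row indices never decrease.
Route from (1,1): right 4 to (1,5), down 2 to (3,5) — 6 moves in all.
Check: all required cells visited.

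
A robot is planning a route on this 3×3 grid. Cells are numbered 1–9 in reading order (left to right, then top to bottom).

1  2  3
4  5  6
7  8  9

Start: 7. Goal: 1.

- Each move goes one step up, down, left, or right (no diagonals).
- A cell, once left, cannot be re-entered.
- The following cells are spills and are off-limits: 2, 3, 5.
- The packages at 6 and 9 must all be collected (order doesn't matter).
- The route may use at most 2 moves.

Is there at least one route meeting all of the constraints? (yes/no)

no

6 must be visited but has only one open neighbour (9), and it is neither the start nor the goal — the route would have to enter and leave through 9, re-entering it.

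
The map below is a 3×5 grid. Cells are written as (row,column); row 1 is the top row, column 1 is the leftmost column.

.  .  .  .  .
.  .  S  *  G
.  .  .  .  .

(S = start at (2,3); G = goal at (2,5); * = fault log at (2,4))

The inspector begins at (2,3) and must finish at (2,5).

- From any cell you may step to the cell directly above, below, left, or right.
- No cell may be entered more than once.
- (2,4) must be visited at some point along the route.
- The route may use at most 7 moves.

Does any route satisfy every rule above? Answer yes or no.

yes

One route that works: (2,3) → (2,4) → (2,5).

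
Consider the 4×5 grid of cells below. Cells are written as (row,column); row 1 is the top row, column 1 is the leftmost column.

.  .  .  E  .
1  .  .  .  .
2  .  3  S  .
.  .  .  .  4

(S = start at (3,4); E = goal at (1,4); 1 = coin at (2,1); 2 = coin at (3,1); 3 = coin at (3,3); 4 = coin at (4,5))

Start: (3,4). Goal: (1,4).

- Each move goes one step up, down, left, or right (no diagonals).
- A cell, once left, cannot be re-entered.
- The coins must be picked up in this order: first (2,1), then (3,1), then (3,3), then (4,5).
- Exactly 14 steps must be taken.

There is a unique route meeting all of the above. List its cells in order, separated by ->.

The waypoints must appear in the order (2,1), (3,1), (3,3), (4,5), with no cell reused.
Route from (3,4): up to (2,4), 3× left (reaching (2,1)), down to (3,1), 2× right (reaching (3,3)), down to (4,3), 2× right (reaching (4,5)), 3× up (reaching (1,5)), left to (1,4) — 14 moves in all.
Check: order respected (1 at step 4, 2 at step 5, 3 at step 7, 4 at step 10); 14 moves as required.

(3,4) -> (2,4) -> (2,3) -> (2,2) -> (2,1) -> (3,1) -> (3,2) -> (3,3) -> (4,3) -> (4,4) -> (4,5) -> (3,5) -> (2,5) -> (1,5) -> (1,4)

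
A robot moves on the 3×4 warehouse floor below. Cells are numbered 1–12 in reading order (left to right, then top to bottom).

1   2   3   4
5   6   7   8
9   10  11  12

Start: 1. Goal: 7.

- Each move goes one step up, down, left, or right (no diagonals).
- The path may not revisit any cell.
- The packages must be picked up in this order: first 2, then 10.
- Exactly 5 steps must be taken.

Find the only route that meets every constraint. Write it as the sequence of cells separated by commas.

1, 2, 6, 10, 11, 7

The waypoints must appear in the order 2, 10, with no cell reused.
Route from 1: right to 2, 2× down (reaching 10), right to 11, up to 7 — 5 moves in all.
Check: order respected (2 at step 1, 10 at step 3); 5 moves as required.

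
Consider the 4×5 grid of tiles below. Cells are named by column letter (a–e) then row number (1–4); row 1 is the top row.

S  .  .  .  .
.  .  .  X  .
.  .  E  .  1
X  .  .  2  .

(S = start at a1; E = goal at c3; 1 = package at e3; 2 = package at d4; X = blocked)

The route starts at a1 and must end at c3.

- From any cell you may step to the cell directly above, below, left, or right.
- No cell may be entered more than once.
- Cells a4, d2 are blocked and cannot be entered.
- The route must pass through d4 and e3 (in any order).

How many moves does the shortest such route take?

10

Any route passes through d4 and e3 in some order between a1 and c3. Summing Manhattan distances along each leg and taking the cheapest ordering (a1 → e3 → d4 → c3) gives a lower bound of 6 + 2 + 2 = 10 moves.
A route of 10 moves achieves this: a1 → a2 → a3 → b3 → b4 → c4 → d4 → e4 → e3 → d3 → c3.
Since 10 matches the lower bound, it is optimal.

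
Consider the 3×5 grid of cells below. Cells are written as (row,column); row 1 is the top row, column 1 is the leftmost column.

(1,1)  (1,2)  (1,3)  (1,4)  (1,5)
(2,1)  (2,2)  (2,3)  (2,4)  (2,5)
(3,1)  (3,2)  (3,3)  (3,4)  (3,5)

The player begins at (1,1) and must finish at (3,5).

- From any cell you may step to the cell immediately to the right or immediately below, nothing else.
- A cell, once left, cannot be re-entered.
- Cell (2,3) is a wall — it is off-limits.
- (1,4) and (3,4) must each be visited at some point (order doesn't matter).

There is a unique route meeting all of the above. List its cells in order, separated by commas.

(1,1), (1,2), (1,3), (1,4), (2,4), (3,4), (3,5)

Moves only go right or down, so the column and row indices never decrease.
Route from (1,1): 3× right (reaching (1,4)), 2× down (reaching (3,4)), right to (3,5) — 6 moves in all.
Check: all required cells visited.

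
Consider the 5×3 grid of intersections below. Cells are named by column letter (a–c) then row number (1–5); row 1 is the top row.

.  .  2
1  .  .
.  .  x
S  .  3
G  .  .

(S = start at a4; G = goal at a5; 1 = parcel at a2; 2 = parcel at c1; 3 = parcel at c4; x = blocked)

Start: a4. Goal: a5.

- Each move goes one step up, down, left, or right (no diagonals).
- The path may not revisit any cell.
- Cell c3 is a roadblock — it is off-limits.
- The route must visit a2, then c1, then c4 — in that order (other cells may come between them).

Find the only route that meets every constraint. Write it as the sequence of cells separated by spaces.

a4 a3 a2 a1 b1 c1 c2 b2 b3 b4 c4 c5 b5 a5

The waypoints must appear in the order a2, c1, c4, with no cell reused.
Route from a4: up 3 to a1, right 2 to c1, down 1 to c2, left 1 to b2, down 2 to b4, right 1 to c4, down 1 to c5, left 2 to a5 — 13 moves in all.
Check: order respected (1 at step 2, 2 at step 5, 3 at step 10).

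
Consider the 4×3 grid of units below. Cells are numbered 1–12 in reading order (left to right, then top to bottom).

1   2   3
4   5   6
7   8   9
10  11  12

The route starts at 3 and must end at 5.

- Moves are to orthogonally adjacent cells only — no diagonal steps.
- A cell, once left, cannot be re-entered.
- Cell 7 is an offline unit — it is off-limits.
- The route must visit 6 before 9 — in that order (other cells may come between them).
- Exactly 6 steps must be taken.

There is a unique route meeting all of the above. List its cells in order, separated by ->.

The waypoints must appear in the order 6, 9, with no cell reused.
Route from 3: 3× down (reaching 12), left to 11, 2× up (reaching 5) — 6 moves in all.
Check: order respected (6 at step 1, 9 at step 2); 6 moves as required.

3 -> 6 -> 9 -> 12 -> 11 -> 8 -> 5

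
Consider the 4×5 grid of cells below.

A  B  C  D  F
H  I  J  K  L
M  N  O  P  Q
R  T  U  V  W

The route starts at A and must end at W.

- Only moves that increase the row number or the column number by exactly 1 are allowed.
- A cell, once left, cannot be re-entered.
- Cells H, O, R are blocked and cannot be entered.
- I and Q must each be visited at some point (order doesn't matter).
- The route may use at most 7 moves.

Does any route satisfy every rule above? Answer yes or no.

One route that works: A → B → I → J → K → P → Q → W.

yes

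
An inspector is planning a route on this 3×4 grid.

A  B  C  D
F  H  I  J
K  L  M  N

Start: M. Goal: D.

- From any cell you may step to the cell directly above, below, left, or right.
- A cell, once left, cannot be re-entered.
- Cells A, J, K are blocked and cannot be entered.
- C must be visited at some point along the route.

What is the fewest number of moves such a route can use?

Any route passes through C somewhere between M and D. Summing Manhattan distances along the two legs (M → C → D) gives a lower bound of 2 + 1 = 3 moves.
A route of 3 moves achieves this: M → I → C → D.
Since 3 matches the lower bound, it is optimal.

3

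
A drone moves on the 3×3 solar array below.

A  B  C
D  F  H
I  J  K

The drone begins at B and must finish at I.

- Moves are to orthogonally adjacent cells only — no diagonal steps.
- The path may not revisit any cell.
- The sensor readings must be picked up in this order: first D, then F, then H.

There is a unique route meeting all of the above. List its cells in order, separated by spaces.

The waypoints must appear in the order D, F, H, with no cell reused.
Route from B: left 1 to A, down 1 to D, right 2 to H, down 1 to K, left 2 to I — 7 moves in all.
Check: order respected (D at step 2, F at step 3, H at step 4).

B A D F H K J I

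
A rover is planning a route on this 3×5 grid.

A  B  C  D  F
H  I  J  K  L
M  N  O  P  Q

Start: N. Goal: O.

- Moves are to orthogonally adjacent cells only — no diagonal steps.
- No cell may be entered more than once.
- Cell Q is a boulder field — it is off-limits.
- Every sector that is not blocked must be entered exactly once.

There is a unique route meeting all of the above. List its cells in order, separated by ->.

Need to visit all 14 open cells exactly once, starting at N and ending at O.
Cell A has only two open neighbours (H and B), so the path must pass straight through it: one of those is the cell it's entered from and the other is where it exits.
Route from N: left to M, 2× up (reaching A), right to B, down to I, right to J, up to C, 2× right (reaching F), down to L, left to K, down to P, left to O — 13 moves in all.
Check: all 14 open cells covered.

N -> M -> H -> A -> B -> I -> J -> C -> D -> F -> L -> K -> P -> O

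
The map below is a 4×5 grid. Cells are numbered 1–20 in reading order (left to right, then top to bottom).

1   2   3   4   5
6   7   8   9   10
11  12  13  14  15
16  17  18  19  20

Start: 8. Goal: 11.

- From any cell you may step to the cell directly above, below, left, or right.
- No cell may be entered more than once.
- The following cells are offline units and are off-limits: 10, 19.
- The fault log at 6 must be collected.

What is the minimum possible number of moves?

Any route passes through 6 somewhere between 8 and 11. Summing Manhattan distances along the two legs (8 → 6 → 11) gives a lower bound of 2 + 1 = 3 moves.
A route of 3 moves achieves this: 8 → 7 → 6 → 11.
Since 3 matches the lower bound, it is optimal.

3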